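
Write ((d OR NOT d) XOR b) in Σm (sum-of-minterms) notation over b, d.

Σm(0, 1) = (NOT b AND NOT d) OR (NOT b AND d)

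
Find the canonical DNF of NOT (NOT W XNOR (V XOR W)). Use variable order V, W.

(NOT V AND NOT W) OR (NOT V AND W)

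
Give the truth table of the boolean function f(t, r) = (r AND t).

t | r | Output
--------------
0 | 0 | 0
0 | 1 | 0
1 | 0 | 0
1 | 1 | 1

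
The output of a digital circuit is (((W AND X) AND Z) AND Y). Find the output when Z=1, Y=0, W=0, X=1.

Substituting: (((0 AND 1) AND 1) AND 0)
= 0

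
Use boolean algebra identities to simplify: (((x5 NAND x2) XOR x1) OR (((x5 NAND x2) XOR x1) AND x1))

By absorption (E OR (E AND v) = E):
= ((x5 NAND x2) XOR x1)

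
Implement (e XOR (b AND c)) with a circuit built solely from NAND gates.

((e NAND (e NAND ((b NAND c) NAND (b NAND c)))) NAND (((b NAND c) NAND (b NAND c)) NAND (e NAND ((b NAND c) NAND (b NAND c)))))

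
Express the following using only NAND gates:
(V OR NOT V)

((V NAND V) NAND ((V NAND V) NAND (V NAND V)))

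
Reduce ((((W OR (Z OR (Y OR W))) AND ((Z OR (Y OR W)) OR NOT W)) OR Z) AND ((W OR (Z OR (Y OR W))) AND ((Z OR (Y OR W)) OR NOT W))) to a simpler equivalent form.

By absorption (E AND (E OR v) = E) then distribution ((E OR v) AND (E OR NOT v) = E):
= (Z OR (Y OR W))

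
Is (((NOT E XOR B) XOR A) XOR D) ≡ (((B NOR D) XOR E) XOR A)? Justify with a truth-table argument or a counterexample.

No. Counterexample: with B=1, E=0, A=0, D=1, Expression 1 = 1 but Expression 2 = 0.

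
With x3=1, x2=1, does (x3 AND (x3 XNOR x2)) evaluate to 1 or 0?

Substituting: (1 AND (1 XNOR 1))
= 1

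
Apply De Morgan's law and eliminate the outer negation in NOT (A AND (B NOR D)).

NOT A OR NOT (B NOR D)
De Morgan's: NOT(AND of terms) = OR of negations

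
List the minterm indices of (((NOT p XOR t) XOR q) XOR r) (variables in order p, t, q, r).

Σm(0, 3, 5, 6, 9, 10, 12, 15) = (NOT p AND NOT t AND NOT q AND NOT r) OR (NOT p AND NOT t AND q AND r) OR (NOT p AND t AND NOT q AND r) OR (NOT p AND t AND q AND NOT r) OR (p AND NOT t AND NOT q AND r) OR (p AND NOT t AND q AND NOT r) OR (p AND t AND NOT q AND NOT r) OR (p AND t AND q AND r)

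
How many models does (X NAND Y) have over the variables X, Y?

Satisfying assignments: (0,0), (0,1), (1,0)
Count: 3 out of 4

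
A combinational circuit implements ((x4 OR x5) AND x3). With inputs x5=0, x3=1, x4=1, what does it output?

Substituting: ((1 OR 0) AND 1)
= 1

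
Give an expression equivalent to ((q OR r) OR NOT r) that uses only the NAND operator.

((((q NAND q) NAND (r NAND r)) NAND ((q NAND q) NAND (r NAND r))) NAND ((r NAND r) NAND (r NAND r)))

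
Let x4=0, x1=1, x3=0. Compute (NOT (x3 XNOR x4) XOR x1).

Substituting: (NOT (0 XNOR 0) XOR 1)
= 1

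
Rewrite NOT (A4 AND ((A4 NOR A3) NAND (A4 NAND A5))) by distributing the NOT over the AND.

NOT A4 OR NOT ((A4 NOR A3) NAND (A4 NAND A5))
De Morgan's: NOT(AND of terms) = OR of negations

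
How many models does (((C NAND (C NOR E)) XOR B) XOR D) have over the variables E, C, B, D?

Satisfying assignments: (0,0,0,0), (0,0,1,1), (0,1,0,0), (0,1,1,1), (1,0,0,0), (1,0,1,1), (1,1,0,0), (1,1,1,1)
Count: 8 out of 16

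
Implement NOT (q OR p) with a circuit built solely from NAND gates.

(((q NAND q) NAND (p NAND p)) NAND ((q NAND q) NAND (p NAND p)))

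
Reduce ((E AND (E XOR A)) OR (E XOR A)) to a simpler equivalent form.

By absorption (E OR (E AND v) = E):
= (E XOR A)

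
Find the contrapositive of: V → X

Contrapositive: NOT X → NOT V
Note: A statement and its contrapositive are logically equivalent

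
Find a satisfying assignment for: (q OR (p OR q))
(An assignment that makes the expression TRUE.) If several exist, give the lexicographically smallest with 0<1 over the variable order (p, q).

p=0, q=1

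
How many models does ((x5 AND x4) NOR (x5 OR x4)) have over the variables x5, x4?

Satisfying assignments: (0,0)
Count: 1 out of 4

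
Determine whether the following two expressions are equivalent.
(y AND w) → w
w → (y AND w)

No, Converse is not equivalent to original (counterexample: w=1, z=0, y=0)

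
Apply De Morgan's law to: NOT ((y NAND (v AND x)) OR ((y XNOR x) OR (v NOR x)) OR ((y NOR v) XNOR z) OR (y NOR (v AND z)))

NOT (y NAND (v AND x)) AND NOT ((y XNOR x) OR (v NOR x)) AND NOT ((y NOR v) XNOR z) AND NOT (y NOR (v AND z))
De Morgan's: NOT(OR of terms) = AND of negations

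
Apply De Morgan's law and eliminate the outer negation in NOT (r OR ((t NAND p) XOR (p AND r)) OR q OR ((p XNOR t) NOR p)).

NOT r AND NOT ((t NAND p) XOR (p AND r)) AND NOT q AND NOT ((p XNOR t) NOR p)
De Morgan's: NOT(OR of terms) = AND of negations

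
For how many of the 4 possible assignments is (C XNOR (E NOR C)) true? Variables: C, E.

Satisfying assignments: (0,1)
Count: 1 out of 4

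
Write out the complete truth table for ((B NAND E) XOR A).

E | A | B | Output
------------------
0 | 0 | 0 | 1
0 | 0 | 1 | 1
0 | 1 | 0 | 0
0 | 1 | 1 | 0
1 | 0 | 0 | 1
1 | 0 | 1 | 0
1 | 1 | 0 | 0
1 | 1 | 1 | 1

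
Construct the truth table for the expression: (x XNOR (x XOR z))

z | x | Output
--------------
0 | 0 | 1
0 | 1 | 1
1 | 0 | 0
1 | 1 | 0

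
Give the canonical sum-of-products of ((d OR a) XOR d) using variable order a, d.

Σm(2) = (a AND NOT d)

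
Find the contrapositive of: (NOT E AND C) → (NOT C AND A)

Contrapositive: NOT (NOT C AND A) → NOT (NOT E AND C)
Note: A statement and its contrapositive are logically equivalent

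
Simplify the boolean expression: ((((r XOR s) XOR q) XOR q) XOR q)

By XOR self-cancellation ((E XOR v) XOR v = E):
= ((r XOR s) XOR q)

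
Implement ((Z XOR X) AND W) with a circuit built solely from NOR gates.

((((((Z NOR X) NOR (Z NOR X)) NOR ((Z NOR X) NOR (Z NOR X))) NOR ((((Z NOR Z) NOR (X NOR X)) NOR ((Z NOR Z) NOR (X NOR X))) NOR (((Z NOR Z) NOR (X NOR X)) NOR ((Z NOR Z) NOR (X NOR X))))) NOR ((((Z NOR X) NOR (Z NOR X)) NOR ((Z NOR X) NOR (Z NOR X))) NOR ((((Z NOR Z) NOR (X NOR X)) NOR ((Z NOR Z) NOR (X NOR X))) NOR (((Z NOR Z) NOR (X NOR X)) NOR ((Z NOR Z) NOR (X NOR X)))))) NOR (W NOR W))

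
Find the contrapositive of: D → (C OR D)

Contrapositive: NOT (C OR D) → NOT D
Note: A statement and its contrapositive are logically equivalent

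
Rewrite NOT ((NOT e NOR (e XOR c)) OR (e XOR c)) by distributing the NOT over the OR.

NOT (NOT e NOR (e XOR c)) AND NOT (e XOR c)
De Morgan's: NOT(OR of terms) = AND of negations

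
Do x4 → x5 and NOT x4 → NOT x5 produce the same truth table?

No, Inverse is not equivalent to original (counterexample: x5=0, x4=1)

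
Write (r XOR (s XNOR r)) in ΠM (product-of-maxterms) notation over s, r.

ΠM(2, 3) = (NOT s OR r) AND (NOT s OR NOT r)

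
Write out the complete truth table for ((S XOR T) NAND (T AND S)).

S | T | Output
--------------
0 | 0 | 1
0 | 1 | 1
1 | 0 | 1
1 | 1 | 1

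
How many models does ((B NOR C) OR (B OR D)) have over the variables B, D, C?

Satisfying assignments: (0,0,0), (0,1,0), (0,1,1), (1,0,0), (1,0,1), (1,1,0), (1,1,1)
Count: 7 out of 8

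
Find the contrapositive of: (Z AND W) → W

Contrapositive: NOT W → NOT (Z AND W)
Note: A statement and its contrapositive are logically equivalent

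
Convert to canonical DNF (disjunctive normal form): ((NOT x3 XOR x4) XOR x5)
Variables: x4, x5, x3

(NOT x4 AND NOT x5 AND NOT x3) OR (NOT x4 AND x5 AND x3) OR (x4 AND NOT x5 AND x3) OR (x4 AND x5 AND NOT x3)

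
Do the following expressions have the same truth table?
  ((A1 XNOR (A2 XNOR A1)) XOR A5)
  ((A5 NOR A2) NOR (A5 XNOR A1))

No. Counterexample: with A2=0, A1=1, A5=1, Expression 1 = 1 but Expression 2 = 0.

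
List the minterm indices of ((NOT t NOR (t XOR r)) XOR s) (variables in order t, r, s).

Σm(1, 3, 5, 6) = (NOT t AND NOT r AND s) OR (NOT t AND r AND s) OR (t AND NOT r AND s) OR (t AND r AND NOT s)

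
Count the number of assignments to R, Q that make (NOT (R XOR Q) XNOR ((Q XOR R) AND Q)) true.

Satisfying assignments: (1,0)
Count: 1 out of 4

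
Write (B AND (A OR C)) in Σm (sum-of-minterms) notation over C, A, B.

Σm(3, 5, 7) = (NOT C AND A AND B) OR (C AND NOT A AND B) OR (C AND A AND B)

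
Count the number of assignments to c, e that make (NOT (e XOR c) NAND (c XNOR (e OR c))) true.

Satisfying assignments: (0,1), (1,0)
Count: 2 out of 4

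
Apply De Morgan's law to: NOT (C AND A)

NOT C OR NOT A
De Morgan's: NOT(AND of terms) = OR of negations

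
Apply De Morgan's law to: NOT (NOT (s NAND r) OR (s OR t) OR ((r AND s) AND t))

(s NAND r) AND NOT (s OR t) AND NOT ((r AND s) AND t)
De Morgan's: NOT(OR of terms) = AND of negations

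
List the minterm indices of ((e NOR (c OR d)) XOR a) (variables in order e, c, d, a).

Σm(0, 3, 5, 7, 9, 11, 13, 15) = (NOT e AND NOT c AND NOT d AND NOT a) OR (NOT e AND NOT c AND d AND a) OR (NOT e AND c AND NOT d AND a) OR (NOT e AND c AND d AND a) OR (e AND NOT c AND NOT d AND a) OR (e AND NOT c AND d AND a) OR (e AND c AND NOT d AND a) OR (e AND c AND d AND a)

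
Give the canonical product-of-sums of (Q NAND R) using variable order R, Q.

ΠM(3) = (NOT R OR NOT Q)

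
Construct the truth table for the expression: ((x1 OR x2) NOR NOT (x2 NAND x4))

x1 | x4 | x2 | Output
---------------------
0 | 0 | 0 | 1
0 | 0 | 1 | 0
0 | 1 | 0 | 1
0 | 1 | 1 | 0
1 | 0 | 0 | 0
1 | 0 | 1 | 0
1 | 1 | 0 | 0
1 | 1 | 1 | 0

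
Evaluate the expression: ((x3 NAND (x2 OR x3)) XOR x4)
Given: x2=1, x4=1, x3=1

Substituting: ((1 NAND (1 OR 1)) XOR 1)
= 1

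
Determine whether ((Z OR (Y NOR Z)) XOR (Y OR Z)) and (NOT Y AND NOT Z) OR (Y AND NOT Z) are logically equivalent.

Yes, they are equivalent — the two output columns agree on all 4 assignments:
Y | Z | Expression 1 | Expression 2
-----------------------------------
0 | 0 | 1 | 1
0 | 1 | 0 | 0
1 | 0 | 1 | 1
1 | 1 | 0 | 0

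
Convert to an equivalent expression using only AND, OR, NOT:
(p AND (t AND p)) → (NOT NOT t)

NOT (p AND (t AND p)) OR (NOT NOT t)
(Implication elimination: A → B = NOT A OR B)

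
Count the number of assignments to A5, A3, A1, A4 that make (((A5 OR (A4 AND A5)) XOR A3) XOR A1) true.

Satisfying assignments: (0,0,1,0), (0,0,1,1), (0,1,0,0), (0,1,0,1), (1,0,0,0), (1,0,0,1), (1,1,1,0), (1,1,1,1)
Count: 8 out of 16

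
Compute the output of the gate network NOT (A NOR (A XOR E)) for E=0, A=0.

Substituting: NOT (0 NOR (0 XOR 0))
= 0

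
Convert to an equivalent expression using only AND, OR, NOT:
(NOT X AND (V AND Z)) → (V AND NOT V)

NOT (NOT X AND (V AND Z)) OR (V AND NOT V)
(Implication elimination: A → B = NOT A OR B)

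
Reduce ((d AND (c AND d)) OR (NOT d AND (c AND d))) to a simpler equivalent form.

By distribution ((E AND v) OR (E AND NOT v) = E):
= (c AND d)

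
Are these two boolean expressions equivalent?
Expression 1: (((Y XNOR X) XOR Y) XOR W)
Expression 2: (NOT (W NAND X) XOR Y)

No. Counterexample: with W=0, Y=0, X=0, Expression 1 = 1 but Expression 2 = 0.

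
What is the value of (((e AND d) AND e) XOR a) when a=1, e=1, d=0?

Substituting: (((1 AND 0) AND 1) XOR 1)
= 1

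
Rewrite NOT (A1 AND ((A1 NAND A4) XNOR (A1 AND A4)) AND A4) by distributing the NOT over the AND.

NOT A1 OR NOT ((A1 NAND A4) XNOR (A1 AND A4)) OR NOT A4
De Morgan's: NOT(AND of terms) = OR of negations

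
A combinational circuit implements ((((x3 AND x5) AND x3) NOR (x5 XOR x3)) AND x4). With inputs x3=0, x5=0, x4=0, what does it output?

Substituting: ((((0 AND 0) AND 0) NOR (0 XOR 0)) AND 0)
= 0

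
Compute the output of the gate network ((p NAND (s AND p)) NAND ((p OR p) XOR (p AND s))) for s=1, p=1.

Substituting: ((1 NAND (1 AND 1)) NAND ((1 OR 1) XOR (1 AND 1)))
= 1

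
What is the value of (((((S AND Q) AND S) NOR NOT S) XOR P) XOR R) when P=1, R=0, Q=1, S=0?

Substituting: (((((0 AND 1) AND 0) NOR NOT 0) XOR 1) XOR 0)
= 1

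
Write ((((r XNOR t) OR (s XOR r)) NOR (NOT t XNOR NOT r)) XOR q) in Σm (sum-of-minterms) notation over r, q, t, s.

Σm(2, 4, 5, 7, 9, 12, 14, 15) = (NOT r AND NOT q AND t AND NOT s) OR (NOT r AND q AND NOT t AND NOT s) OR (NOT r AND q AND NOT t AND s) OR (NOT r AND q AND t AND s) OR (r AND NOT q AND NOT t AND s) OR (r AND q AND NOT t AND NOT s) OR (r AND q AND t AND NOT s) OR (r AND q AND t AND s)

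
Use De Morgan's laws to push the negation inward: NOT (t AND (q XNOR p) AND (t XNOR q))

NOT t OR NOT (q XNOR p) OR NOT (t XNOR q)
De Morgan's: NOT(AND of terms) = OR of negations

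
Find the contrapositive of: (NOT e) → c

Contrapositive: NOT c → e
Note: A statement and its contrapositive are logically equivalent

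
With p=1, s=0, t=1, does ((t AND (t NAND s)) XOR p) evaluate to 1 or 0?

Substituting: ((1 AND (1 NAND 0)) XOR 1)
= 0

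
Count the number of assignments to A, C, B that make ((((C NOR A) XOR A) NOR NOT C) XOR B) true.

Satisfying assignments: (0,0,1), (0,1,0), (1,0,1), (1,1,1)
Count: 4 out of 8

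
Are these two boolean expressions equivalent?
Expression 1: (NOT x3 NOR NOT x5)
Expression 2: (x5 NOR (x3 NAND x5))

No. Counterexample: with x5=1, x3=1, Expression 1 = 1 but Expression 2 = 0.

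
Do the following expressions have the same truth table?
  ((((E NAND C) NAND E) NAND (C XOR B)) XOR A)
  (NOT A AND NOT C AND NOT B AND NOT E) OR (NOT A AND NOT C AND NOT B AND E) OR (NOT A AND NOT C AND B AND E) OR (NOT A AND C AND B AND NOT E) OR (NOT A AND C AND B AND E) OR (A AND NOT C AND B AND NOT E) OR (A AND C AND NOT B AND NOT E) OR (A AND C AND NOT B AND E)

Yes, they are equivalent — the two output columns agree on all 16 assignments:
A | C | B | E | Expression 1 | Expression 2
-------------------------------------------
0 | 0 | 0 | 0 | 1 | 1
0 | 0 | 0 | 1 | 1 | 1
0 | 0 | 1 | 0 | 0 | 0
0 | 0 | 1 | 1 | 1 | 1
0 | 1 | 0 | 0 | 0 | 0
0 | 1 | 0 | 1 | 0 | 0
0 | 1 | 1 | 0 | 1 | 1
0 | 1 | 1 | 1 | 1 | 1
1 | 0 | 0 | 0 | 0 | 0
1 | 0 | 0 | 1 | 0 | 0
1 | 0 | 1 | 0 | 1 | 1
1 | 0 | 1 | 1 | 0 | 0
1 | 1 | 0 | 0 | 1 | 1
1 | 1 | 0 | 1 | 1 | 1
1 | 1 | 1 | 0 | 0 | 0
1 | 1 | 1 | 1 | 0 | 0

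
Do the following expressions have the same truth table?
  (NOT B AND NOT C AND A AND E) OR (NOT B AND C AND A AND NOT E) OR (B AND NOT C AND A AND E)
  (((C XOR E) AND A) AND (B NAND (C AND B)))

Yes, they are equivalent — the two output columns agree on all 16 assignments:
B | C | A | E | Expression 1 | Expression 2
-------------------------------------------
0 | 0 | 0 | 0 | 0 | 0
0 | 0 | 0 | 1 | 0 | 0
0 | 0 | 1 | 0 | 0 | 0
0 | 0 | 1 | 1 | 1 | 1
0 | 1 | 0 | 0 | 0 | 0
0 | 1 | 0 | 1 | 0 | 0
0 | 1 | 1 | 0 | 1 | 1
0 | 1 | 1 | 1 | 0 | 0
1 | 0 | 0 | 0 | 0 | 0
1 | 0 | 0 | 1 | 0 | 0
1 | 0 | 1 | 0 | 0 | 0
1 | 0 | 1 | 1 | 1 | 1
1 | 1 | 0 | 0 | 0 | 0
1 | 1 | 0 | 1 | 0 | 0
1 | 1 | 1 | 0 | 0 | 0
1 | 1 | 1 | 1 | 0 | 0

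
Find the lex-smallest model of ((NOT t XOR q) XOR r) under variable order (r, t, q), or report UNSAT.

r=0, t=0, q=0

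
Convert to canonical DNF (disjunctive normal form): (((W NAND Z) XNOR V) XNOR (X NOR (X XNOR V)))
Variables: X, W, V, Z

(NOT X AND NOT W AND NOT V AND NOT Z) OR (NOT X AND NOT W AND NOT V AND Z) OR (NOT X AND NOT W AND V AND NOT Z) OR (NOT X AND NOT W AND V AND Z) OR (NOT X AND W AND NOT V AND NOT Z) OR (NOT X AND W AND V AND NOT Z) OR (X AND NOT W AND NOT V AND NOT Z) OR (X AND NOT W AND NOT V AND Z) OR (X AND W AND NOT V AND NOT Z) OR (X AND W AND V AND Z)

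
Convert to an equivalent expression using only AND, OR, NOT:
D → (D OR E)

NOT D OR (D OR E)
(Implication elimination: A → B = NOT A OR B)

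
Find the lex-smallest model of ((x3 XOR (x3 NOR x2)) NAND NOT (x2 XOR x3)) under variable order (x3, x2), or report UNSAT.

x3=0, x2=1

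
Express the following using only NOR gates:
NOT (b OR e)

(((b NOR e) NOR (b NOR e)) NOR ((b NOR e) NOR (b NOR e)))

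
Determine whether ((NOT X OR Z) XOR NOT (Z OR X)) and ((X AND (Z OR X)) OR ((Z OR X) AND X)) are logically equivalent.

No. Counterexample: with Z=0, X=1, Expression 1 = 0 but Expression 2 = 1.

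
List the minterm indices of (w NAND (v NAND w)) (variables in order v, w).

Σm(0, 2, 3) = (NOT v AND NOT w) OR (v AND NOT w) OR (v AND w)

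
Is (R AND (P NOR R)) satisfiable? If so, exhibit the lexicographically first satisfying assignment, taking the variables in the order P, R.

UNSATISFIABLE - no assignment makes this expression true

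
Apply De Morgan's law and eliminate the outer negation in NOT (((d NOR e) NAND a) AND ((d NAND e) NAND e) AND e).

NOT ((d NOR e) NAND a) OR NOT ((d NAND e) NAND e) OR NOT e
De Morgan's: NOT(AND of terms) = OR of negations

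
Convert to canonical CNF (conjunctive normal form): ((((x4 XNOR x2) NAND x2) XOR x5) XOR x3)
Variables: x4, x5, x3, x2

(x4 OR x5 OR NOT x3 OR x2) AND (x4 OR x5 OR NOT x3 OR NOT x2) AND (x4 OR NOT x5 OR x3 OR x2) AND (x4 OR NOT x5 OR x3 OR NOT x2) AND (NOT x4 OR x5 OR x3 OR NOT x2) AND (NOT x4 OR x5 OR NOT x3 OR x2) AND (NOT x4 OR NOT x5 OR x3 OR x2) AND (NOT x4 OR NOT x5 OR NOT x3 OR NOT x2)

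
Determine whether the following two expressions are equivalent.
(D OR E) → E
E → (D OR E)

No, Converse is not equivalent to original (counterexample: D=1, E=0)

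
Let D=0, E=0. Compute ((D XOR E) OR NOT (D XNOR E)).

Substituting: ((0 XOR 0) OR NOT (0 XNOR 0))
= 0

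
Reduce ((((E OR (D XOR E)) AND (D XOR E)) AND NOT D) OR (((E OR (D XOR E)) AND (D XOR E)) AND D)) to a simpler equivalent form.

By distribution ((E AND v) OR (E AND NOT v) = E) then absorption (E AND (E OR v) = E):
= (D XOR E)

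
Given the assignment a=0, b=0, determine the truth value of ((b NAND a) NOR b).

Substituting: ((0 NAND 0) NOR 0)
= 0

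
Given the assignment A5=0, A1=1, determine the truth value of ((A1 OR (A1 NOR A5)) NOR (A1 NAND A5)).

Substituting: ((1 OR (1 NOR 0)) NOR (1 NAND 0))
= 0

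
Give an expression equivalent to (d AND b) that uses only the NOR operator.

((d NOR d) NOR (b NOR b))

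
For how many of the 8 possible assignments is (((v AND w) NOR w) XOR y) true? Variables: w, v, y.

Satisfying assignments: (0,0,0), (0,1,0), (1,0,1), (1,1,1)
Count: 4 out of 8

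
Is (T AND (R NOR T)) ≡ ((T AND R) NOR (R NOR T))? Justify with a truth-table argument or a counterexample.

No. Counterexample: with T=0, R=1, Expression 1 = 0 but Expression 2 = 1.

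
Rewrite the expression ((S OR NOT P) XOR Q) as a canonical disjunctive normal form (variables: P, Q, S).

(NOT P AND NOT Q AND NOT S) OR (NOT P AND NOT Q AND S) OR (P AND NOT Q AND S) OR (P AND Q AND NOT S)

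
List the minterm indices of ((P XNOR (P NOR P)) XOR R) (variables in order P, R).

Σm(1, 3) = (NOT P AND R) OR (P AND R)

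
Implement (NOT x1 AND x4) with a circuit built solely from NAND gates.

(((x1 NAND x1) NAND x4) NAND ((x1 NAND x1) NAND x4))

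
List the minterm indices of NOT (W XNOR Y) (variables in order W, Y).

Σm(1, 2) = (NOT W AND Y) OR (W AND NOT Y)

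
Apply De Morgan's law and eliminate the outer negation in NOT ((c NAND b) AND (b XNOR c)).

NOT (c NAND b) OR NOT (b XNOR c)
De Morgan's: NOT(AND of terms) = OR of negations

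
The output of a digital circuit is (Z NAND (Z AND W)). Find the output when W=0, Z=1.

Substituting: (1 NAND (1 AND 0))
= 1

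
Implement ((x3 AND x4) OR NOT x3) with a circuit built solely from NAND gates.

((((x3 NAND x4) NAND (x3 NAND x4)) NAND ((x3 NAND x4) NAND (x3 NAND x4))) NAND ((x3 NAND x3) NAND (x3 NAND x3)))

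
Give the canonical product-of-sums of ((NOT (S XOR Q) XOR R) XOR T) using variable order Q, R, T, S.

ΠM(1, 2, 4, 7, 8, 11, 13, 14) = (Q OR R OR T OR NOT S) AND (Q OR R OR NOT T OR S) AND (Q OR NOT R OR T OR S) AND (Q OR NOT R OR NOT T OR NOT S) AND (NOT Q OR R OR T OR S) AND (NOT Q OR R OR NOT T OR NOT S) AND (NOT Q OR NOT R OR T OR NOT S) AND (NOT Q OR NOT R OR NOT T OR S)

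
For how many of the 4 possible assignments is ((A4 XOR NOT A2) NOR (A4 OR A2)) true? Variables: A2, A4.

No assignment satisfies the expression.
Count: 0 out of 4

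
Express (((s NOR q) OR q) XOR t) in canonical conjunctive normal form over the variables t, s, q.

(t OR NOT s OR q) AND (NOT t OR s OR q) AND (NOT t OR s OR NOT q) AND (NOT t OR NOT s OR NOT q)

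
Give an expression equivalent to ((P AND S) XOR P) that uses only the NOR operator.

((((((P NOR P) NOR (S NOR S)) NOR P) NOR (((P NOR P) NOR (S NOR S)) NOR P)) NOR ((((P NOR P) NOR (S NOR S)) NOR P) NOR (((P NOR P) NOR (S NOR S)) NOR P))) NOR ((((((P NOR P) NOR (S NOR S)) NOR ((P NOR P) NOR (S NOR S))) NOR (P NOR P)) NOR ((((P NOR P) NOR (S NOR S)) NOR ((P NOR P) NOR (S NOR S))) NOR (P NOR P))) NOR (((((P NOR P) NOR (S NOR S)) NOR ((P NOR P) NOR (S NOR S))) NOR (P NOR P)) NOR ((((P NOR P) NOR (S NOR S)) NOR ((P NOR P) NOR (S NOR S))) NOR (P NOR P)))))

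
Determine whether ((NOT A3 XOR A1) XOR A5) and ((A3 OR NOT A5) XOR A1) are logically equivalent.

No. Counterexample: with A1=0, A5=0, A3=1, Expression 1 = 0 but Expression 2 = 1.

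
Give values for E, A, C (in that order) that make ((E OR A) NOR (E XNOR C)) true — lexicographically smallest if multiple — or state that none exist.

E=0, A=0, C=1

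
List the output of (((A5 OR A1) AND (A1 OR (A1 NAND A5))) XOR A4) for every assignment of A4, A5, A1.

A4 | A5 | A1 | Output
---------------------
0 | 0 | 0 | 0
0 | 0 | 1 | 1
0 | 1 | 0 | 1
0 | 1 | 1 | 1
1 | 0 | 0 | 1
1 | 0 | 1 | 0
1 | 1 | 0 | 0
1 | 1 | 1 | 0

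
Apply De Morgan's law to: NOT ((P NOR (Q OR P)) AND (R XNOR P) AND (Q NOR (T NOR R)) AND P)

NOT (P NOR (Q OR P)) OR NOT (R XNOR P) OR NOT (Q NOR (T NOR R)) OR NOT P
De Morgan's: NOT(AND of terms) = OR of negations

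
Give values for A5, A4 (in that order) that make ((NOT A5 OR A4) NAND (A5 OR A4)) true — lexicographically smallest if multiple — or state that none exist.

A5=0, A4=0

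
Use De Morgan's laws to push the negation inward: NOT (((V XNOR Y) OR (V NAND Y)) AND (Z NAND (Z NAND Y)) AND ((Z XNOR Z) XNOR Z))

NOT ((V XNOR Y) OR (V NAND Y)) OR NOT (Z NAND (Z NAND Y)) OR NOT ((Z XNOR Z) XNOR Z)
De Morgan's: NOT(AND of terms) = OR of negations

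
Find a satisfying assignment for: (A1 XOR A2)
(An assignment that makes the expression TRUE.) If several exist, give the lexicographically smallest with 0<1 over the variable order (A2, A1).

A2=0, A1=1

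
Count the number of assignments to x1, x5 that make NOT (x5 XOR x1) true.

Satisfying assignments: (0,0), (1,1)
Count: 2 out of 4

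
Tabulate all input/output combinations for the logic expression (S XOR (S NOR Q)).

S | Q | Output
--------------
0 | 0 | 1
0 | 1 | 0
1 | 0 | 1
1 | 1 | 1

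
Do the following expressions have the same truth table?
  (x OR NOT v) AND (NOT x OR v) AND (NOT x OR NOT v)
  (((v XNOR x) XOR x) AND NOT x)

Yes, they are equivalent — the two output columns agree on all 4 assignments:
x | v | Expression 1 | Expression 2
-----------------------------------
0 | 0 | 1 | 1
0 | 1 | 0 | 0
1 | 0 | 0 | 0
1 | 1 | 0 | 0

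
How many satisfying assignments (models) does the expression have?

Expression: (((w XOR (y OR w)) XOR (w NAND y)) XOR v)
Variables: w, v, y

Satisfying assignments: (0,0,0), (0,1,1), (1,0,0), (1,1,1)
Count: 4 out of 8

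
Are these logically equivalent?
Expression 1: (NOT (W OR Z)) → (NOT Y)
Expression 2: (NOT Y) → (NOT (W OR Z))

No, Converse is not equivalent to original (counterexample: W=0, Y=0, Z=1)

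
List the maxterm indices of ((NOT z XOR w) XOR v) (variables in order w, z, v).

ΠM(1, 2, 4, 7) = (w OR z OR NOT v) AND (w OR NOT z OR v) AND (NOT w OR z OR v) AND (NOT w OR NOT z OR NOT v)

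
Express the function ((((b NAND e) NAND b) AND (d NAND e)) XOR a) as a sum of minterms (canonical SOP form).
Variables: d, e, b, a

Σm(0, 3, 4, 6, 8, 11, 13, 15) = (NOT d AND NOT e AND NOT b AND NOT a) OR (NOT d AND NOT e AND b AND a) OR (NOT d AND e AND NOT b AND NOT a) OR (NOT d AND e AND b AND NOT a) OR (d AND NOT e AND NOT b AND NOT a) OR (d AND NOT e AND b AND a) OR (d AND e AND NOT b AND a) OR (d AND e AND b AND a)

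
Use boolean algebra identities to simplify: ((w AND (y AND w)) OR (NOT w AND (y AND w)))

By distribution ((E AND v) OR (E AND NOT v) = E):
= (y AND w)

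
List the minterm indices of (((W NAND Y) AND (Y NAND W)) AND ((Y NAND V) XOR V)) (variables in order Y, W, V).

Σm(0, 2, 4, 5) = (NOT Y AND NOT W AND NOT V) OR (NOT Y AND W AND NOT V) OR (Y AND NOT W AND NOT V) OR (Y AND NOT W AND V)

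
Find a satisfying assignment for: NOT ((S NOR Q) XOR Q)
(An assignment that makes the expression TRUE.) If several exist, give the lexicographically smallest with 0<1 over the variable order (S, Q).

S=1, Q=0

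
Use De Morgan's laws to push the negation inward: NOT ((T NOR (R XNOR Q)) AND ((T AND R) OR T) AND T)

NOT (T NOR (R XNOR Q)) OR NOT ((T AND R) OR T) OR NOT T
De Morgan's: NOT(AND of terms) = OR of negations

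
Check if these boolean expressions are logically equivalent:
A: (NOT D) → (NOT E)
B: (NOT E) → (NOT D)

No, Converse is not equivalent to original (counterexample: C=0, D=0, E=1)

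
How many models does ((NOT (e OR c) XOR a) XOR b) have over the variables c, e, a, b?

Satisfying assignments: (0,0,0,0), (0,0,1,1), (0,1,0,1), (0,1,1,0), (1,0,0,1), (1,0,1,0), (1,1,0,1), (1,1,1,0)
Count: 8 out of 16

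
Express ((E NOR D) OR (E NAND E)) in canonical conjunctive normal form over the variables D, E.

(D OR NOT E) AND (NOT D OR NOT E)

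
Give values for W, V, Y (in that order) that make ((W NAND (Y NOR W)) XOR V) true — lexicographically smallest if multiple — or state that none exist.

W=0, V=0, Y=0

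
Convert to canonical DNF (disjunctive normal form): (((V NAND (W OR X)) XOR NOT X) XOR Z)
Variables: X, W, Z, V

(NOT X AND NOT W AND Z AND NOT V) OR (NOT X AND NOT W AND Z AND V) OR (NOT X AND W AND NOT Z AND V) OR (NOT X AND W AND Z AND NOT V) OR (X AND NOT W AND NOT Z AND NOT V) OR (X AND NOT W AND Z AND V) OR (X AND W AND NOT Z AND NOT V) OR (X AND W AND Z AND V)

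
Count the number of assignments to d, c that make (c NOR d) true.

Satisfying assignments: (0,0)
Count: 1 out of 4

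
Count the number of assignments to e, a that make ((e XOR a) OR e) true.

Satisfying assignments: (0,1), (1,0), (1,1)
Count: 3 out of 4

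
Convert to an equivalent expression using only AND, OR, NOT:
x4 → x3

NOT x4 OR x3
(Implication elimination: A → B = NOT A OR B)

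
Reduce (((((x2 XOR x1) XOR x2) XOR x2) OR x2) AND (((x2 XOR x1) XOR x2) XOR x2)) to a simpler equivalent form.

By absorption (E AND (E OR v) = E) then XOR self-cancellation ((E XOR v) XOR v = E):
= (x2 XOR x1)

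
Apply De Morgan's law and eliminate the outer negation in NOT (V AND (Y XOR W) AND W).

NOT V OR NOT (Y XOR W) OR NOT W
De Morgan's: NOT(AND of terms) = OR of negations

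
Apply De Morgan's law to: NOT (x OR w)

NOT x AND NOT w
De Morgan's: NOT(OR of terms) = AND of negations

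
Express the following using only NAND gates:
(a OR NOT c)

((a NAND a) NAND ((c NAND c) NAND (c NAND c)))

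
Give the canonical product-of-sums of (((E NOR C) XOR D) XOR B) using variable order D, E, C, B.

ΠM(1, 2, 4, 6, 8, 11, 13, 15) = (D OR E OR C OR NOT B) AND (D OR E OR NOT C OR B) AND (D OR NOT E OR C OR B) AND (D OR NOT E OR NOT C OR B) AND (NOT D OR E OR C OR B) AND (NOT D OR E OR NOT C OR NOT B) AND (NOT D OR NOT E OR C OR NOT B) AND (NOT D OR NOT E OR NOT C OR NOT B)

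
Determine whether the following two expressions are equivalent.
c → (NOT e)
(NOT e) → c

No, Converse is not equivalent to original (counterexample: e=0, a=0, c=0)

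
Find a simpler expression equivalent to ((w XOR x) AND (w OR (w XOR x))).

By absorption (E AND (E OR v) = E):
= (w XOR x)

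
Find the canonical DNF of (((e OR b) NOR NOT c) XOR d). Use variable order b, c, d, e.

(NOT b AND NOT c AND d AND NOT e) OR (NOT b AND NOT c AND d AND e) OR (NOT b AND c AND NOT d AND NOT e) OR (NOT b AND c AND d AND e) OR (b AND NOT c AND d AND NOT e) OR (b AND NOT c AND d AND e) OR (b AND c AND d AND NOT e) OR (b AND c AND d AND e)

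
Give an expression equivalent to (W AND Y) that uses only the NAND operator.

((W NAND Y) NAND (W NAND Y))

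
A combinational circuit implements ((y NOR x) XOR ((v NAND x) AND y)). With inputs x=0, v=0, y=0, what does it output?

Substituting: ((0 NOR 0) XOR ((0 NAND 0) AND 0))
= 1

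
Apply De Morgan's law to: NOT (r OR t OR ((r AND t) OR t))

NOT r AND NOT t AND NOT ((r AND t) OR t)
De Morgan's: NOT(OR of terms) = AND of negations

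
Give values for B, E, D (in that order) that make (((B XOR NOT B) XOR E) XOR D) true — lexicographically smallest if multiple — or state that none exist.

B=0, E=0, D=0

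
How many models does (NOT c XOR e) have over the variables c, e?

Satisfying assignments: (0,0), (1,1)
Count: 2 out of 4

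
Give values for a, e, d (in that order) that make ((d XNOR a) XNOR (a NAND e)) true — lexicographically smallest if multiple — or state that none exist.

a=0, e=0, d=0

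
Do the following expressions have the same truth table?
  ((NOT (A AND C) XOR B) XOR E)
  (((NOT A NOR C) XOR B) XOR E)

No. Counterexample: with C=0, B=0, A=0, E=0, Expression 1 = 1 but Expression 2 = 0.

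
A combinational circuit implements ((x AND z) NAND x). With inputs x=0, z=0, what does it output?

Substituting: ((0 AND 0) NAND 0)
= 1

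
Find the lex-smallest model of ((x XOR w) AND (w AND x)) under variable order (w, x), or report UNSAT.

UNSATISFIABLE - no assignment makes this expression true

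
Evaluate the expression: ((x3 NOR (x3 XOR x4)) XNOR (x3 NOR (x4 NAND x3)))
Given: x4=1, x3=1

Substituting: ((1 NOR (1 XOR 1)) XNOR (1 NOR (1 NAND 1)))
= 1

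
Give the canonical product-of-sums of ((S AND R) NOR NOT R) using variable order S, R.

ΠM(0, 2, 3) = (S OR R) AND (NOT S OR R) AND (NOT S OR NOT R)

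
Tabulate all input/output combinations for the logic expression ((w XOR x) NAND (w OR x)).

w | x | Output
--------------
0 | 0 | 1
0 | 1 | 0
1 | 0 | 0
1 | 1 | 1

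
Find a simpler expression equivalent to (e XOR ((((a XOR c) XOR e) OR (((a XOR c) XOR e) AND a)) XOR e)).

By XOR self-cancellation ((E XOR v) XOR v = E) then absorption (E OR (E AND v) = E):
= ((a XOR c) XOR e)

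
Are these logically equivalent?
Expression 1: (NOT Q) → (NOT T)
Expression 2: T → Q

Yes, Contrapositive is always equivalent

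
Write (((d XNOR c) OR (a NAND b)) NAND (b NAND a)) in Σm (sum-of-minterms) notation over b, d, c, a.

Σm(9, 11, 13, 15) = (b AND NOT d AND NOT c AND a) OR (b AND NOT d AND c AND a) OR (b AND d AND NOT c AND a) OR (b AND d AND c AND a)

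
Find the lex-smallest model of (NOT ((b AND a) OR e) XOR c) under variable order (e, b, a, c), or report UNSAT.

e=0, b=0, a=0, c=0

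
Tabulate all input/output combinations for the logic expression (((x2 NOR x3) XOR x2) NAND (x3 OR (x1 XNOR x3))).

x1 | x2 | x3 | Output
---------------------
0 | 0 | 0 | 0
0 | 0 | 1 | 1
0 | 1 | 0 | 0
0 | 1 | 1 | 0
1 | 0 | 0 | 1
1 | 0 | 1 | 1
1 | 1 | 0 | 1
1 | 1 | 1 | 0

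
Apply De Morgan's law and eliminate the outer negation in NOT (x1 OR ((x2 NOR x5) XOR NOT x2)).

NOT x1 AND NOT ((x2 NOR x5) XOR NOT x2)
De Morgan's: NOT(OR of terms) = AND of negations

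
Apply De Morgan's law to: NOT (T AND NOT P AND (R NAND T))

NOT T OR P OR NOT (R NAND T)
De Morgan's: NOT(AND of terms) = OR of negations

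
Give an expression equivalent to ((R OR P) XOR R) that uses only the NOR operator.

((((((R NOR P) NOR (R NOR P)) NOR R) NOR (((R NOR P) NOR (R NOR P)) NOR R)) NOR ((((R NOR P) NOR (R NOR P)) NOR R) NOR (((R NOR P) NOR (R NOR P)) NOR R))) NOR ((((((R NOR P) NOR (R NOR P)) NOR ((R NOR P) NOR (R NOR P))) NOR (R NOR R)) NOR ((((R NOR P) NOR (R NOR P)) NOR ((R NOR P) NOR (R NOR P))) NOR (R NOR R))) NOR (((((R NOR P) NOR (R NOR P)) NOR ((R NOR P) NOR (R NOR P))) NOR (R NOR R)) NOR ((((R NOR P) NOR (R NOR P)) NOR ((R NOR P) NOR (R NOR P))) NOR (R NOR R)))))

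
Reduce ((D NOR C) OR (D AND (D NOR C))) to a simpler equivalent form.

By absorption (E OR (E AND v) = E):
= (D NOR C)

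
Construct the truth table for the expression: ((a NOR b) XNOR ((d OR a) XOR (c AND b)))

d | b | a | c | Output
----------------------
0 | 0 | 0 | 0 | 0
0 | 0 | 0 | 1 | 0
0 | 0 | 1 | 0 | 0
0 | 0 | 1 | 1 | 0
0 | 1 | 0 | 0 | 1
0 | 1 | 0 | 1 | 0
0 | 1 | 1 | 0 | 0
0 | 1 | 1 | 1 | 1
1 | 0 | 0 | 0 | 1
1 | 0 | 0 | 1 | 1
1 | 0 | 1 | 0 | 0
1 | 0 | 1 | 1 | 0
1 | 1 | 0 | 0 | 0
1 | 1 | 0 | 1 | 1
1 | 1 | 1 | 0 | 0
1 | 1 | 1 | 1 | 1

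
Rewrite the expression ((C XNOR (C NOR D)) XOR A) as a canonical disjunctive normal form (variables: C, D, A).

(NOT C AND NOT D AND A) OR (NOT C AND D AND NOT A) OR (C AND NOT D AND A) OR (C AND D AND A)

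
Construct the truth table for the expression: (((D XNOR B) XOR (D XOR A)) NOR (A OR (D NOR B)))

A | B | D | Output
------------------
0 | 0 | 0 | 0
0 | 0 | 1 | 0
0 | 1 | 0 | 1
0 | 1 | 1 | 1
1 | 0 | 0 | 0
1 | 0 | 1 | 0
1 | 1 | 0 | 0
1 | 1 | 1 | 0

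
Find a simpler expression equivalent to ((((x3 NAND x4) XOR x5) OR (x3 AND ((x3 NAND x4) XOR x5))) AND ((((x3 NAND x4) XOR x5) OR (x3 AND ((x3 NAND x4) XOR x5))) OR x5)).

By absorption (E AND (E OR v) = E) then absorption (E OR (E AND v) = E):
= ((x3 NAND x4) XOR x5)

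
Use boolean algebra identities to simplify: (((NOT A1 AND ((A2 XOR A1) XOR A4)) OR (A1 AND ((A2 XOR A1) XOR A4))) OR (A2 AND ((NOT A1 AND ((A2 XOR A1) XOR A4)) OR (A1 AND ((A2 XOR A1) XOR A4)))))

By absorption (E OR (E AND v) = E) then distribution ((E AND v) OR (E AND NOT v) = E):
= ((A2 XOR A1) XOR A4)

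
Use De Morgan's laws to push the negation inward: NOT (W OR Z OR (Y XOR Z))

NOT W AND NOT Z AND NOT (Y XOR Z)
De Morgan's: NOT(OR of terms) = AND of negations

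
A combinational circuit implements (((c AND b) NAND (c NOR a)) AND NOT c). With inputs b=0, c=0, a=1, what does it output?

Substituting: (((0 AND 0) NAND (0 NOR 1)) AND NOT 0)
= 1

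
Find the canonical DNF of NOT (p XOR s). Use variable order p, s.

(NOT p AND NOT s) OR (p AND s)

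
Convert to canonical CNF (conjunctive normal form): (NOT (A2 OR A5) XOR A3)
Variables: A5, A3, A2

(A5 OR A3 OR NOT A2) AND (A5 OR NOT A3 OR A2) AND (NOT A5 OR A3 OR A2) AND (NOT A5 OR A3 OR NOT A2)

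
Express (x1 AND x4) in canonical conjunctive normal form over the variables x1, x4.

(x1 OR x4) AND (x1 OR NOT x4) AND (NOT x1 OR x4)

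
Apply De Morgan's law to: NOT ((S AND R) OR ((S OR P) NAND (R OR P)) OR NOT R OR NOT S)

NOT (S AND R) AND NOT ((S OR P) NAND (R OR P)) AND R AND S
De Morgan's: NOT(OR of terms) = AND of negations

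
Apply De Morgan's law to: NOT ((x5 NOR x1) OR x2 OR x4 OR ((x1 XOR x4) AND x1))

NOT (x5 NOR x1) AND NOT x2 AND NOT x4 AND NOT ((x1 XOR x4) AND x1)
De Morgan's: NOT(OR of terms) = AND of negations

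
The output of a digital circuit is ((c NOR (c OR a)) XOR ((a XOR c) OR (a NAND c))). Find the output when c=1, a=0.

Substituting: ((1 NOR (1 OR 0)) XOR ((0 XOR 1) OR (0 NAND 1)))
= 1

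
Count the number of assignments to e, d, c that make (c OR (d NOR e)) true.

Satisfying assignments: (0,0,0), (0,0,1), (0,1,1), (1,0,1), (1,1,1)
Count: 5 out of 8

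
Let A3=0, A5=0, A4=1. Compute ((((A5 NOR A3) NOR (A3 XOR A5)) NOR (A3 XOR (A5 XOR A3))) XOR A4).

Substituting: ((((0 NOR 0) NOR (0 XOR 0)) NOR (0 XOR (0 XOR 0))) XOR 1)
= 0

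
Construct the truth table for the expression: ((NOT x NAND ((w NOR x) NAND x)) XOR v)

w | v | x | Output
------------------
0 | 0 | 0 | 0
0 | 0 | 1 | 1
0 | 1 | 0 | 1
0 | 1 | 1 | 0
1 | 0 | 0 | 0
1 | 0 | 1 | 1
1 | 1 | 0 | 1
1 | 1 | 1 | 0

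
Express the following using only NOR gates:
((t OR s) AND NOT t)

((((t NOR s) NOR (t NOR s)) NOR ((t NOR s) NOR (t NOR s))) NOR ((t NOR t) NOR (t NOR t)))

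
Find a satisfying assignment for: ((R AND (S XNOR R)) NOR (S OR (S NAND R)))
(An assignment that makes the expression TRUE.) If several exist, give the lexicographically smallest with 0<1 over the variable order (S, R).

UNSATISFIABLE - no assignment makes this expression true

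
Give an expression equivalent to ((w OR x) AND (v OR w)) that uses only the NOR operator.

((((w NOR x) NOR (w NOR x)) NOR ((w NOR x) NOR (w NOR x))) NOR (((v NOR w) NOR (v NOR w)) NOR ((v NOR w) NOR (v NOR w))))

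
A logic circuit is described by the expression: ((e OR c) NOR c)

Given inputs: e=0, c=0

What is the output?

Substituting: ((0 OR 0) NOR 0)
= 1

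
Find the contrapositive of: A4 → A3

Contrapositive: NOT A3 → NOT A4
Note: A statement and its contrapositive are logically equivalent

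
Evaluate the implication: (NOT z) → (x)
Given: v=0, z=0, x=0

Antecedent (NOT z) = 1; consequent (x) = 0.
1 → 0 = 0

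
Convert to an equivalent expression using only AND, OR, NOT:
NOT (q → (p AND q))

q AND NOT (p AND q)
(Negated implication: NOT(A → B) = A AND NOT B)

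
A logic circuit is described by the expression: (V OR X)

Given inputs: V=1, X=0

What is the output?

Substituting: (1 OR 0)
= 1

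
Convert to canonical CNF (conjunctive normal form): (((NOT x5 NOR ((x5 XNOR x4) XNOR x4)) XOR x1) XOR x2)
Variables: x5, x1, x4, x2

(x5 OR x1 OR x4 OR x2) AND (x5 OR x1 OR NOT x4 OR x2) AND (x5 OR NOT x1 OR x4 OR NOT x2) AND (x5 OR NOT x1 OR NOT x4 OR NOT x2) AND (NOT x5 OR x1 OR x4 OR x2) AND (NOT x5 OR x1 OR NOT x4 OR x2) AND (NOT x5 OR NOT x1 OR x4 OR NOT x2) AND (NOT x5 OR NOT x1 OR NOT x4 OR NOT x2)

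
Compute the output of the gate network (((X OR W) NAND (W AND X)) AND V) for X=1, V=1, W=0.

Substituting: (((1 OR 0) NAND (0 AND 1)) AND 1)
= 1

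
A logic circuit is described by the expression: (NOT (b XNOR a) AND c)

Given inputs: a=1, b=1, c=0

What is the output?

Substituting: (NOT (1 XNOR 1) AND 0)
= 0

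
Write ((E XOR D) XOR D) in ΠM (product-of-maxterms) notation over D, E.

ΠM(0, 2) = (D OR E) AND (NOT D OR E)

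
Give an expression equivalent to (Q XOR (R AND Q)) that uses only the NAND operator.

((Q NAND (Q NAND ((R NAND Q) NAND (R NAND Q)))) NAND (((R NAND Q) NAND (R NAND Q)) NAND (Q NAND ((R NAND Q) NAND (R NAND Q)))))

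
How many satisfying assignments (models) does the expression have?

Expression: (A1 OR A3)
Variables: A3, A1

Satisfying assignments: (0,1), (1,0), (1,1)
Count: 3 out of 4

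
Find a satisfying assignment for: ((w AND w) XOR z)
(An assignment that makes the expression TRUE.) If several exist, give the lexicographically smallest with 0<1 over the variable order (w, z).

w=0, z=1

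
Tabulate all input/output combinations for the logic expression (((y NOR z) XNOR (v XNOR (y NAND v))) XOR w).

w | z | y | v | Output
----------------------
0 | 0 | 0 | 0 | 0
0 | 0 | 0 | 1 | 1
0 | 0 | 1 | 0 | 1
0 | 0 | 1 | 1 | 1
0 | 1 | 0 | 0 | 1
0 | 1 | 0 | 1 | 0
0 | 1 | 1 | 0 | 1
0 | 1 | 1 | 1 | 1
1 | 0 | 0 | 0 | 1
1 | 0 | 0 | 1 | 0
1 | 0 | 1 | 0 | 0
1 | 0 | 1 | 1 | 0
1 | 1 | 0 | 0 | 0
1 | 1 | 0 | 1 | 1
1 | 1 | 1 | 0 | 0
1 | 1 | 1 | 1 | 0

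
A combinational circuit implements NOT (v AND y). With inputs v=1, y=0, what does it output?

Substituting: NOT (1 AND 0)
= 1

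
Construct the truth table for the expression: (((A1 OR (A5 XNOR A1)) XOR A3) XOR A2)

A3 | A5 | A2 | A1 | Output
--------------------------
0 | 0 | 0 | 0 | 1
0 | 0 | 0 | 1 | 1
0 | 0 | 1 | 0 | 0
0 | 0 | 1 | 1 | 0
0 | 1 | 0 | 0 | 0
0 | 1 | 0 | 1 | 1
0 | 1 | 1 | 0 | 1
0 | 1 | 1 | 1 | 0
1 | 0 | 0 | 0 | 0
1 | 0 | 0 | 1 | 0
1 | 0 | 1 | 0 | 1
1 | 0 | 1 | 1 | 1
1 | 1 | 0 | 0 | 1
1 | 1 | 0 | 1 | 0
1 | 1 | 1 | 0 | 0
1 | 1 | 1 | 1 | 1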